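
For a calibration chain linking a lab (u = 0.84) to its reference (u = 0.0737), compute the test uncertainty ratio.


TUR = u_lab / u_ref
= 0.84 / 0.0737
= 11.3976

11.3976


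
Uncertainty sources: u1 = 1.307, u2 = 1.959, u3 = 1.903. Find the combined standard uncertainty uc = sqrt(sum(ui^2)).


uc = sqrt(1.307^2 + 1.959^2 + 1.903^2)
uc = sqrt(9.167339)
uc = 3.0278

3.0278


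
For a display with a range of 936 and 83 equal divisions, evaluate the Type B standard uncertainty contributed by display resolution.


resolution = range / divisions
resolution = 936 / 83 = 11.277108
u_res = resolution / (2*sqrt(3))
u_res = 11.277108 / 3.4641016
u_res = 3.2554

3.2554


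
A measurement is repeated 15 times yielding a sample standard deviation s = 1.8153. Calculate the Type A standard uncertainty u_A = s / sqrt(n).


u_A = s / sqrt(n)
u_A = 1.8153 / sqrt(15)
u_A = 1.8153 / 3.8729833
u_A = 0.4687

0.4687


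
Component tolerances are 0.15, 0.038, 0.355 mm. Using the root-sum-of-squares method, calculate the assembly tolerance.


RSS = sqrt(0.15^2 + 0.038^2 + 0.355^2)
= sqrt(0.149969)
= 0.3873

0.3873


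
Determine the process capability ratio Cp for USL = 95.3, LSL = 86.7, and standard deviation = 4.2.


Cp = (USL - LSL) / (6 * sigma)
= (95.3 - 86.7) / (6 * 4.2)
= 8.6000 / 25.2000
= 0.3413

0.3413


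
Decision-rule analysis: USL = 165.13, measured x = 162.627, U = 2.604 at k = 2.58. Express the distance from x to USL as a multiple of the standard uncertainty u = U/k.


u = U / k = 2.604 / 2.58 = 1.0093023
margin = |USL - x| = |165.13 - 162.627| = 2.503
z = margin / u = 2.503 / 1.0093023
z = 2.4799

2.4799


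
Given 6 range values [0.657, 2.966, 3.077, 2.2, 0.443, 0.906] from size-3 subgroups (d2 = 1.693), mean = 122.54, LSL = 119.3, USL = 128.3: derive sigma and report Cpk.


R_bar = (0.657 + 2.966 + 3.077 + 2.2 + 0.443 + 0.906) / 6 = 1.7081667
sigma = R_bar / d2 = 1.7081667 / 1.693 = 1.0089585
Cp = (USL - LSL)/(6*sigma) = (128.3 - 119.3)/(6*1.0089585) = 1.4867
Cpu = (128.3 - 122.54)/(3*1.0089585) = 1.9030
Cpl = (122.54 - 119.3)/(3*1.0089585) = 1.0704
Cpk = min(Cpu, Cpl) = 1.0704

1.0704


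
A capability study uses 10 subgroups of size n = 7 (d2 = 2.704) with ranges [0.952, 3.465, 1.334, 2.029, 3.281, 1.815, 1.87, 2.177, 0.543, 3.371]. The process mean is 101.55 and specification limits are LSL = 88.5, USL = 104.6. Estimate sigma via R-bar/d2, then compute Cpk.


R_bar = (0.952 + 3.465 + 1.334 + 2.029 + 3.281 + 1.815 + 1.87 + 2.177 + 0.543 + 3.371) / 10 = 2.0837
sigma = R_bar / d2 = 2.0837 / 2.704 = 0.77059911
Cp = (USL - LSL)/(6*sigma) = (104.6 - 88.5)/(6*0.77059911) = 3.4821
Cpu = (104.6 - 101.55)/(3*0.77059911) = 1.3193
Cpl = (101.55 - 88.5)/(3*0.77059911) = 5.6450
Cpk = min(Cpu, Cpl) = 1.3193

1.3193


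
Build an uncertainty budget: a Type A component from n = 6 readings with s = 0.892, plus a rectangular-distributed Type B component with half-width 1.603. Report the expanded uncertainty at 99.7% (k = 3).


u_A = s / sqrt(n) = 0.892 / sqrt(6) = 0.36415748
u_B = half_width / sqrt(3) = 1.603 / sqrt(3) = 0.92549248
uc = sqrt(u_A^2 + u_B^2) = sqrt(0.36415748^2 + 0.92549248^2) = 0.9945587
U = k * uc = 3 * 0.9945587
U = 2.9837

2.9837


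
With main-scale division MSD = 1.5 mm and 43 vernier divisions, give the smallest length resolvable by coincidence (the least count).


LC = MSD / n_div
= 1.5 / 43
= 0.0349

0.0349


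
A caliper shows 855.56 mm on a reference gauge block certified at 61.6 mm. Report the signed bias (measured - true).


Systematic error = measured - true
= 855.56 - 61.6
= 793.9600

793.9600


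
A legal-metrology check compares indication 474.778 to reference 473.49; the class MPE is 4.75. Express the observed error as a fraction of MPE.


e = indication - reference = 474.778 - 473.49 = 1.2880
|e| = 1.2880
ratio = |e| / MPE = 1.2880 / 4.75
ratio = 0.2712

0.2712


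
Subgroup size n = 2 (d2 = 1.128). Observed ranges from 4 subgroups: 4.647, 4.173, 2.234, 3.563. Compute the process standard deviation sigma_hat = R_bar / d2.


R_bar = (4.647 + 4.173 + 2.234 + 3.563) / 4
R_bar = 14.617 / 4 = 3.65425
sigma_hat = R_bar / d2 = 3.65425 / 1.128 = 3.2396

3.2396


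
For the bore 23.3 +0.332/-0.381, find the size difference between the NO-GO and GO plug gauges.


GO = nominal - lower_tol (smallest hole = maximum material condition)
GO = 23.3 - 0.381 = 22.919
NO-GO = nominal + upper_tol (largest hole = least material condition)
NO-GO = 23.3 + 0.332 = 23.632
spread = NO-GO - GO = 23.632 - 22.919 = 0.7130

0.7130


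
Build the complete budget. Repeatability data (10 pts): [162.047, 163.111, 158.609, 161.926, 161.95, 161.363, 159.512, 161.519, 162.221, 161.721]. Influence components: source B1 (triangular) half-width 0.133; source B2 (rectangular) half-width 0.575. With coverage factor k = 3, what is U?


mean = (162.047 + 163.111 + 158.609 + 161.926 + 161.95 + 161.363 + 159.512 + 161.519 + 162.221 + 161.721) / 10 = 161.3979
s = sqrt(sum((x - mean)^2)/(n-1)) = 1.3363341
u_A = s / sqrt(n) = 1.3363341 / sqrt(10) = 0.42258595
u_B1 = 0.133 / sqrt(6) = 0.054297023
u_B2 = 0.575 / sqrt(3) = 0.3319764
uc = sqrt(0.42258595^2 + 0.054297023^2 + 0.3319764^2) = 0.54012534
U = k * uc = 3 * 0.54012534
U = 1.6204

1.6204


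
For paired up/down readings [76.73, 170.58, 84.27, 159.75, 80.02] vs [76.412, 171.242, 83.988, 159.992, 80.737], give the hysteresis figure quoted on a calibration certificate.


|76.73 - 76.412| = 0.3180
|170.58 - 171.242| = 0.6620
|84.27 - 83.988| = 0.2820
|159.75 - 159.992| = 0.2420
|80.02 - 80.737| = 0.7170
hysteresis = max(diffs) = 0.7170

0.7170


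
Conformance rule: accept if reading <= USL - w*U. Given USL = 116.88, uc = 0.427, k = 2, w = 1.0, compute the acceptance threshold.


U = k * uc = 2 * 0.427 = 0.854
guard band g = w * U = 1.0 * 0.854 = 0.854
AL = USL - g = 116.88 - 0.854
AL = 116.0260

116.0260


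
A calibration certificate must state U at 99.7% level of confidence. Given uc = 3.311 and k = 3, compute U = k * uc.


U = k * uc
U = 3 * 3.311
U = 9.9330

9.9330


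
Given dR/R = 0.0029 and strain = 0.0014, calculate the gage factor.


GF = (dR/R) / epsilon
= 0.0029 / 0.0014
= 2.0714

2.0714


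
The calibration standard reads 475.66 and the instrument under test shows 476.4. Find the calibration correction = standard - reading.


Correction = standard - reading
= 475.66 - 476.4
= -0.7400

-0.7400


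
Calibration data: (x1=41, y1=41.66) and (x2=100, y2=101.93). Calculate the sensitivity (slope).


slope = (y2 - y1) / (x2 - x1)
= (101.93 - 41.66) / (100 - 41)
= 60.2700 / 59
= 1.0215

1.0215


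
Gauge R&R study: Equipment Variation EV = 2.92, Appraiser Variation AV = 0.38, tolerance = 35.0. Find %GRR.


GRR = sqrt(EV^2 + AV^2) = sqrt(2.92^2 + 0.38^2) = 2.9446222
%GRR = GRR / tol * 100 = 2.9446222 / 35.0 * 100
%GRR = 8.4132

8.4132


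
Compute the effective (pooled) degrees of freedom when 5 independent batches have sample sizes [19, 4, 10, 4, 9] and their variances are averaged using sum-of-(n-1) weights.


nu = sum_i (n_i - 1)
nu = ((19 - 1) + (4 - 1) + (10 - 1) + (4 - 1) + (9 - 1))
nu = 18 + 3 + 9 + 3 + 8
nu = 41

41


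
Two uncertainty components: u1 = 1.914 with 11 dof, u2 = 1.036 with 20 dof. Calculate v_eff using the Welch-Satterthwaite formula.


uc = sqrt(u1^2 + u2^2) = sqrt(1.914^2 + 1.036^2) = 2.1763943
v_eff = uc^4 / (u1^4/v1 + u2^4/v2)
= 2.1763943^4 / (1.914^4/11 + 1.036^4/20)
= 22.436253 / 1.277641
v_eff = 17.5607

17.5607


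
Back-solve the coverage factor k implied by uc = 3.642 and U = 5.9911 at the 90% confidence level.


k = U / uc
k = 5.9911 / 3.642
k = 1.645

1.645


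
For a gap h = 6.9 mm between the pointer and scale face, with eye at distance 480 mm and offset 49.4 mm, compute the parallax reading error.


error = h * offset / d
= 6.9 * 49.4 / 480
= 0.7101

0.7101


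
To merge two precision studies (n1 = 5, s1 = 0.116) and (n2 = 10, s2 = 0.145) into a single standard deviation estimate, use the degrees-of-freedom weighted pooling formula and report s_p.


s_p = sqrt(((n1-1)*s1^2 + (n2-1)*s2^2) / (n1+n2-2))
numerator = (5-1)*0.116^2 + (10-1)*0.145^2 = 0.053824 + 0.189225 = 0.243049
denominator = 5 + 10 - 2 = 13
s_p^2 = 0.243049 / 13 = 0.018696077
s_p = sqrt(0.018696077) = 0.1367

0.1367


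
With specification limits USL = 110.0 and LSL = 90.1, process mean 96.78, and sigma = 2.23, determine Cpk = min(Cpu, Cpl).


Cpu = (USL - mean) / (3*sigma) = (110.0 - 96.78) / (3*2.23) = 1.9761
Cpl = (mean - LSL) / (3*sigma) = (96.78 - 90.1) / (3*2.23) = 0.9985
Cpk = min(Cpu, Cpl) = 0.9985

0.9985


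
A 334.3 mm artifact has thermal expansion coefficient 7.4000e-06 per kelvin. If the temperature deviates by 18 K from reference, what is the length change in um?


dL = L * alpha * dT
= 334.3 * 7.4000e-06 * 18
= 0.0445288 mm
dL_um = 0.0445288 * 1000 = 44.5288 um

44.5288


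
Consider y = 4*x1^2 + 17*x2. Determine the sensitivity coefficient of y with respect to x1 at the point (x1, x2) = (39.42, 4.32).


y = 4*x1^2 + 17*x2
dy/dx1 = 2*4*x1
Evaluate at x1 = 39.42: c1 = 8 * 39.42
c1 = 315.3600

315.3600


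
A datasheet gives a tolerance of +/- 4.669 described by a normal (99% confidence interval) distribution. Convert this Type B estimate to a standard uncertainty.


u_B = half_width / 2.576
u_B = 4.669 / 2.576
u_B = 1.8125

1.8125


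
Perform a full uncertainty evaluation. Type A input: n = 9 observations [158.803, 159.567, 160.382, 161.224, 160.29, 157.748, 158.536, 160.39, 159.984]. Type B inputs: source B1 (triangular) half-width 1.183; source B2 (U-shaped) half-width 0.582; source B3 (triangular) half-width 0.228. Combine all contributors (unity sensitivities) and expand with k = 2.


mean = (158.803 + 159.567 + 160.382 + 161.224 + 160.29 + 157.748 + 158.536 + 160.39 + 159.984) / 9 = 159.6582222
s = sqrt(sum((x - mean)^2)/(n-1)) = 1.0991102
u_A = s / sqrt(n) = 1.0991102 / sqrt(9) = 0.36637007
u_B1 = 1.183 / sqrt(6) = 0.48295773
u_B2 = 0.582 / sqrt(2) = 0.41153615
u_B3 = 0.228 / sqrt(6) = 0.09308061
uc = sqrt(0.36637007^2 + 0.48295773^2 + 0.41153615^2 + 0.09308061^2) = 0.73858053
U = k * uc = 2 * 0.73858053
U = 1.4772

1.4772


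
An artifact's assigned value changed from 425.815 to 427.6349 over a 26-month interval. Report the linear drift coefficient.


rate = (v2 - v1) / months
= (427.6349 - 425.815) / 26
= 1.8199 / 26
= 0.0700

0.0700


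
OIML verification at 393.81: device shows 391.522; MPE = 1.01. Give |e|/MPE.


e = indication - reference = 391.522 - 393.81 = -2.2880
|e| = 2.2880
ratio = |e| / MPE = 2.2880 / 1.01
ratio = 2.2653

2.2653


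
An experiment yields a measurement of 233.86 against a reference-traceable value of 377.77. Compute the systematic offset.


Systematic error = measured - true
= 233.86 - 377.77
= -143.9100

-143.9100


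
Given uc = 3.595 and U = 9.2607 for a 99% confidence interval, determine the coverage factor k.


k = U / uc
k = 9.2607 / 3.595
k = 2.576

2.576


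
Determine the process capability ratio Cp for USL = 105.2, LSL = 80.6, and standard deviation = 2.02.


Cp = (USL - LSL) / (6 * sigma)
= (105.2 - 80.6) / (6 * 2.02)
= 24.6000 / 12.1200
= 2.0297

2.0297


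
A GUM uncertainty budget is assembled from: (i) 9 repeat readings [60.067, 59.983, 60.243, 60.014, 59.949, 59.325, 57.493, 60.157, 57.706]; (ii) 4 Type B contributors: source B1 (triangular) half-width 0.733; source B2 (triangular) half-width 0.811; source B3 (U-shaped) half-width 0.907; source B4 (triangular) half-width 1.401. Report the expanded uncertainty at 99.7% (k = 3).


mean = (60.067 + 59.983 + 60.243 + 60.014 + 59.949 + 59.325 + 57.493 + 60.157 + 57.706) / 9 = 59.43744444
s = sqrt(sum((x - mean)^2)/(n-1)) = 1.0750677
u_A = s / sqrt(n) = 1.0750677 / sqrt(9) = 0.3583559
u_B1 = 0.733 / sqrt(6) = 0.299246
u_B2 = 0.811 / sqrt(6) = 0.33108936
u_B3 = 0.907 / sqrt(2) = 0.64134585
u_B4 = 1.401 / sqrt(6) = 0.57195585
uc = sqrt(0.3583559^2 + 0.299246^2 + 0.33108936^2 + 0.64134585^2 + 0.57195585^2) = 1.0324947
U = k * uc = 3 * 1.0324947
U = 3.0975

3.0975


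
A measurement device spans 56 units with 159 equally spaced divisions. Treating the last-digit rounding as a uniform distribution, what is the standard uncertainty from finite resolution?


resolution = range / divisions
resolution = 56 / 159 = 0.35220126
u_res = resolution / (2*sqrt(3))
u_res = 0.35220126 / 3.4641016
u_res = 0.1017

0.1017


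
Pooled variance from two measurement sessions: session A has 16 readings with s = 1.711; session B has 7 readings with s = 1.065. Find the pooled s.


s_p = sqrt(((n1-1)*s1^2 + (n2-1)*s2^2) / (n1+n2-2))
numerator = (16-1)*1.711^2 + (7-1)*1.065^2 = 43.912815 + 6.80535 = 50.718165
denominator = 16 + 7 - 2 = 21
s_p^2 = 50.718165 / 21 = 2.4151507
s_p = sqrt(2.4151507) = 1.5541

1.5541


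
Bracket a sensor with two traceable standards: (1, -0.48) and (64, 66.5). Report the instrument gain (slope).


slope = (y2 - y1) / (x2 - x1)
= (66.5 - -0.48) / (64 - 1)
= 66.9800 / 63
= 1.0632

1.0632


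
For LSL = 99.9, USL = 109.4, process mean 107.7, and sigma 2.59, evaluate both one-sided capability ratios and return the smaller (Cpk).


Cpu = (USL - mean) / (3*sigma) = (109.4 - 107.7) / (3*2.59) = 0.2188
Cpl = (mean - LSL) / (3*sigma) = (107.7 - 99.9) / (3*2.59) = 1.0039
Cpk = min(Cpu, Cpl) = 0.2188

0.2188


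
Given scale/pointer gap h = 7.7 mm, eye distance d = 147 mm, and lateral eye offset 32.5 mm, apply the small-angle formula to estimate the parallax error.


error = h * offset / d
= 7.7 * 32.5 / 147
= 1.7024

1.7024


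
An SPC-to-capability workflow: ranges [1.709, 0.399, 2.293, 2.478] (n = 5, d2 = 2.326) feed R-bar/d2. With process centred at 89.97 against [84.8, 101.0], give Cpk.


R_bar = (1.709 + 0.399 + 2.293 + 2.478) / 4 = 1.71975
sigma = R_bar / d2 = 1.71975 / 2.326 = 0.73935942
Cp = (USL - LSL)/(6*sigma) = (101.0 - 84.8)/(6*0.73935942) = 3.6518
Cpu = (101.0 - 89.97)/(3*0.73935942) = 4.9728
Cpl = (89.97 - 84.8)/(3*0.73935942) = 2.3308
Cpk = min(Cpu, Cpl) = 2.3308

2.3308


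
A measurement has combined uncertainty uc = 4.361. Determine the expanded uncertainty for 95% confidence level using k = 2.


U = k * uc
U = 2 * 4.361
U = 8.7220

8.7220


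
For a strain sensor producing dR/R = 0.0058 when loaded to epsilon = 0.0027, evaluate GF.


GF = (dR/R) / epsilon
= 0.0058 / 0.0027
= 2.1481

2.1481


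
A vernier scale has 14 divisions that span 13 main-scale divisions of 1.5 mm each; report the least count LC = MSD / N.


LC = MSD / n_div
= 1.5 / 14
= 0.1071

0.1071


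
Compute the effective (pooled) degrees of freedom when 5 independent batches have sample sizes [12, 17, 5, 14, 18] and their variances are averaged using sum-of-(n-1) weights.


nu = sum_i (n_i - 1)
nu = ((12 - 1) + (17 - 1) + (5 - 1) + (14 - 1) + (18 - 1))
nu = 11 + 16 + 4 + 13 + 17
nu = 61

61


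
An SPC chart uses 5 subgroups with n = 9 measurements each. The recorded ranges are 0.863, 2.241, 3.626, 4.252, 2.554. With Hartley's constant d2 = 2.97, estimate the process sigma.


R_bar = (0.863 + 2.241 + 3.626 + 4.252 + 2.554) / 5
R_bar = 13.536 / 5 = 2.7072
sigma_hat = R_bar / d2 = 2.7072 / 2.97 = 0.9115

0.9115


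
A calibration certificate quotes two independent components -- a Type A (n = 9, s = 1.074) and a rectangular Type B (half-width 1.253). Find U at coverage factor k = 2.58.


u_A = s / sqrt(n) = 1.074 / sqrt(9) = 0.358
u_B = half_width / sqrt(3) = 1.253 / sqrt(3) = 0.72341989
uc = sqrt(u_A^2 + u_B^2) = sqrt(0.358^2 + 0.72341989^2) = 0.80715571
U = k * uc = 2.58 * 0.80715571
U = 2.0825

2.0825


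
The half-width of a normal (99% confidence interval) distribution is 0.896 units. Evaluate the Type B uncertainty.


u_B = half_width / 2.576
u_B = 0.896 / 2.576
u_B = 0.3478

0.3478


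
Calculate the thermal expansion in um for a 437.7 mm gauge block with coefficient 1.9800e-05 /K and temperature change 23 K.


dL = L * alpha * dT
= 437.7 * 1.9800e-05 * 23
= 0.1993286 mm
dL_um = 0.1993286 * 1000 = 199.3286 um

199.3286


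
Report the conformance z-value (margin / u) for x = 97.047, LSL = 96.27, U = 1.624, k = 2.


u = U / k = 1.624 / 2 = 0.812
margin = |LSL - x| = |96.27 - 97.047| = 0.777
z = margin / u = 0.777 / 0.812
z = 0.9569

0.9569


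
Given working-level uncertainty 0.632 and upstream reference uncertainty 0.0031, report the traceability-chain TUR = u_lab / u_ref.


TUR = u_lab / u_ref
= 0.632 / 0.0031
= 203.8710

203.8710


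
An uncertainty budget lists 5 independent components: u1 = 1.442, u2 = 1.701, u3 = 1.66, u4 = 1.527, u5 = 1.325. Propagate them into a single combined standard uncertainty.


uc = sqrt(1.442^2 + 1.701^2 + 1.66^2 + 1.527^2 + 1.325^2)
uc = sqrt(11.815719)
uc = 3.4374

3.4374


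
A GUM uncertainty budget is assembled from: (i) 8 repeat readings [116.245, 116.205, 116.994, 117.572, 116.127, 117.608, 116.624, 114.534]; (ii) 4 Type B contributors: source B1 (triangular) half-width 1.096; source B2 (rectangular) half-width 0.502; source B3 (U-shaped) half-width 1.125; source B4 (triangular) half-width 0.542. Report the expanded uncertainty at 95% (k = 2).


mean = (116.245 + 116.205 + 116.994 + 117.572 + 116.127 + 117.608 + 116.624 + 114.534) / 8 = 116.488625
s = sqrt(sum((x - mean)^2)/(n-1)) = 0.9849989
u_A = s / sqrt(n) = 0.9849989 / sqrt(8) = 0.3482497
u_B1 = 1.096 / sqrt(6) = 0.44744013
u_B2 = 0.502 / sqrt(3) = 0.28982984
u_B3 = 1.125 / sqrt(2) = 0.79549513
u_B4 = 0.542 / sqrt(6) = 0.22127057
uc = sqrt(0.3482497^2 + 0.44744013^2 + 0.28982984^2 + 0.79549513^2 + 0.22127057^2) = 1.0427152
U = k * uc = 2 * 1.0427152
U = 2.0854

2.0854


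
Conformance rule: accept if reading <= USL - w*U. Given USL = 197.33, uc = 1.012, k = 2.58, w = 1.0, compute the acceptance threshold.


U = k * uc = 2.58 * 1.012 = 2.61096
guard band g = w * U = 1.0 * 2.61096 = 2.61096
AL = USL - g = 197.33 - 2.61096
AL = 194.7190

194.7190


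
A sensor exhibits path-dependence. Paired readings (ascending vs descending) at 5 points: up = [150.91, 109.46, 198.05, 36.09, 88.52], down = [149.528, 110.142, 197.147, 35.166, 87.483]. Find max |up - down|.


|150.91 - 149.528| = 1.3820
|109.46 - 110.142| = 0.6820
|198.05 - 197.147| = 0.9030
|36.09 - 35.166| = 0.9240
|88.52 - 87.483| = 1.0370
hysteresis = max(diffs) = 1.3820

1.3820


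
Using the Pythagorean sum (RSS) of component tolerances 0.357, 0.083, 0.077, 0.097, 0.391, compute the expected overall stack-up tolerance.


RSS = sqrt(0.357^2 + 0.083^2 + 0.077^2 + 0.097^2 + 0.391^2)
= sqrt(0.302557)
= 0.5501

0.5501


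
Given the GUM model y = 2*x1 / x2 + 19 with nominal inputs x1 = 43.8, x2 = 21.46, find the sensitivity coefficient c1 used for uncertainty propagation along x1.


y = 2*x1 / x2 + 19
dy/dx1 = 2/x2
Evaluate at x2 = 21.46: c1 = 2 / 21.46
c1 = 0.0932

0.0932


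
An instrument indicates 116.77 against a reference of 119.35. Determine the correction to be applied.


Correction = standard - reading
= 119.35 - 116.77
= 2.5800

2.5800


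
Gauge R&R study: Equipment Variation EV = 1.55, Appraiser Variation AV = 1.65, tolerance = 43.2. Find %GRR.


GRR = sqrt(EV^2 + AV^2) = sqrt(1.55^2 + 1.65^2) = 2.2638463
%GRR = GRR / tol * 100 = 2.2638463 / 43.2 * 100
%GRR = 5.2404

5.2404


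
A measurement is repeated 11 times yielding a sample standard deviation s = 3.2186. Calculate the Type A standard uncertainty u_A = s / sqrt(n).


u_A = s / sqrt(n)
u_A = 3.2186 / sqrt(11)
u_A = 3.2186 / 3.3166248
u_A = 0.9704

0.9704


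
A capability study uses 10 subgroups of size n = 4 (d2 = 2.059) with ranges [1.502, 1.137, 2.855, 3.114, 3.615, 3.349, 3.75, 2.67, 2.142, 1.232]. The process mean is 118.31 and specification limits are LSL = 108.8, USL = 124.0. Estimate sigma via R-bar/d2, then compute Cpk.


R_bar = (1.502 + 1.137 + 2.855 + 3.114 + 3.615 + 3.349 + 3.75 + 2.67 + 2.142 + 1.232) / 10 = 2.5366
sigma = R_bar / d2 = 2.5366 / 2.059 = 1.2319573
Cp = (USL - LSL)/(6*sigma) = (124.0 - 108.8)/(6*1.2319573) = 2.0563
Cpu = (124.0 - 118.31)/(3*1.2319573) = 1.5396
Cpl = (118.31 - 108.8)/(3*1.2319573) = 2.5731
Cpk = min(Cpu, Cpl) = 1.5396

1.5396


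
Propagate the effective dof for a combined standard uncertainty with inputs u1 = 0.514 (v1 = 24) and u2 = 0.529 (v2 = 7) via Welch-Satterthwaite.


uc = sqrt(u1^2 + u2^2) = sqrt(0.514^2 + 0.529^2) = 0.73758864
v_eff = uc^4 / (u1^4/v1 + u2^4/v2)
= 0.73758864^4 / (0.514^4/24 + 0.529^4/7)
= 0.29597626 / 0.014095597
v_eff = 20.9978

20.9978


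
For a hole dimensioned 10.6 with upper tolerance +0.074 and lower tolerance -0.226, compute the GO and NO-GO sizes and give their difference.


GO = nominal - lower_tol (smallest hole = maximum material condition)
GO = 10.6 - 0.226 = 10.374
NO-GO = nominal + upper_tol (largest hole = least material condition)
NO-GO = 10.6 + 0.074 = 10.674
spread = NO-GO - GO = 10.674 - 10.374 = 0.3000

0.3000


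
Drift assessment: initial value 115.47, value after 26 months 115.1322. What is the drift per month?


rate = (v2 - v1) / months
= (115.1322 - 115.47) / 26
= -0.3378 / 26
= -0.0130

-0.0130


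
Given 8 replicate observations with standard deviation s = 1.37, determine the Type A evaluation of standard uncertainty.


u_A = s / sqrt(n)
u_A = 1.37 / sqrt(8)
u_A = 1.37 / 2.8284271
u_A = 0.4844

0.4844


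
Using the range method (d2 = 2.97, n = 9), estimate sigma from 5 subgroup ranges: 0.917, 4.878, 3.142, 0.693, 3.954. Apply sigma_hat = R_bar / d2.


R_bar = (0.917 + 4.878 + 3.142 + 0.693 + 3.954) / 5
R_bar = 13.584 / 5 = 2.7168
sigma_hat = R_bar / d2 = 2.7168 / 2.97 = 0.9147

0.9147


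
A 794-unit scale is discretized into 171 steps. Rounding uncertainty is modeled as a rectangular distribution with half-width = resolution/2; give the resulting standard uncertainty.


resolution = range / divisions
resolution = 794 / 171 = 4.6432749
u_res = resolution / (2*sqrt(3))
u_res = 4.6432749 / 3.4641016
u_res = 1.3404

1.3404


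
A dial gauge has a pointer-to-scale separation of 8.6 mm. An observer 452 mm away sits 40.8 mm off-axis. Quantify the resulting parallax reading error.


error = h * offset / d
= 8.6 * 40.8 / 452
= 0.7763

0.7763


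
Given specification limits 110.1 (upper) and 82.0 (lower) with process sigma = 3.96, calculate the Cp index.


Cp = (USL - LSL) / (6 * sigma)
= (110.1 - 82.0) / (6 * 3.96)
= 28.1000 / 23.7600
= 1.1827

1.1827


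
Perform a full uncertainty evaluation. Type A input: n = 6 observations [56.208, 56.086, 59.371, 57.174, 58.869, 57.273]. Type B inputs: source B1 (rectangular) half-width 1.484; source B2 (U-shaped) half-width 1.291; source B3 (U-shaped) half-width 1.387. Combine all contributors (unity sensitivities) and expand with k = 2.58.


mean = (56.208 + 56.086 + 59.371 + 57.174 + 58.869 + 57.273) / 6 = 57.49683333
s = sqrt(sum((x - mean)^2)/(n-1)) = 1.356555
u_A = s / sqrt(n) = 1.356555 / sqrt(6) = 0.55381126
u_B1 = 1.484 / sqrt(3) = 0.8567878
u_B2 = 1.291 / sqrt(2) = 0.91287485
u_B3 = 1.387 / sqrt(2) = 0.98075711
uc = sqrt(0.55381126^2 + 0.8567878^2 + 0.91287485^2 + 0.98075711^2) = 1.6840479
U = k * uc = 2.58 * 1.6840479
U = 4.3448

4.3448


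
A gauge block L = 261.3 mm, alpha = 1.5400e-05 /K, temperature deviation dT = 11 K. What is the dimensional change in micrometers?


dL = L * alpha * dT
= 261.3 * 1.5400e-05 * 11
= 0.0442642 mm
dL_um = 0.0442642 * 1000 = 44.2642 um

44.2642


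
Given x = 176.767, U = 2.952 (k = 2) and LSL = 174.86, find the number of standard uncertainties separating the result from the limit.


u = U / k = 2.952 / 2 = 1.476
margin = |LSL - x| = |174.86 - 176.767| = 1.907
z = margin / u = 1.907 / 1.476
z = 1.2920

1.2920


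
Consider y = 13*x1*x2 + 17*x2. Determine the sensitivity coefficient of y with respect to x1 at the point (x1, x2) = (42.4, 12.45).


y = 13*x1*x2 + 17*x2
dy/dx1 = 13*x2
Evaluate at x2 = 12.45: c1 = 13 * 12.45
c1 = 161.8500

161.8500


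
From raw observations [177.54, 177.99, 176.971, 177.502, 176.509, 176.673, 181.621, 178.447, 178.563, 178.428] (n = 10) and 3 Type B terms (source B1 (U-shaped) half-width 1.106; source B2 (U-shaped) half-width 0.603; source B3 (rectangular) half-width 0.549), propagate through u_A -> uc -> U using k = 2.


mean = (177.54 + 177.99 + 176.971 + 177.502 + 176.509 + 176.673 + 181.621 + 178.447 + 178.563 + 178.428) / 10 = 178.0244
s = sqrt(sum((x - mean)^2)/(n-1)) = 1.4647034
u_A = s / sqrt(n) = 1.4647034 / sqrt(10) = 0.46317988
u_B1 = 1.106 / sqrt(2) = 0.7820601
u_B2 = 0.603 / sqrt(2) = 0.42638539
u_B3 = 0.549 / sqrt(3) = 0.3169653
uc = sqrt(0.46317988^2 + 0.7820601^2 + 0.42638539^2 + 0.3169653^2) = 1.0528177
U = k * uc = 2 * 1.0528177
U = 2.1056

2.1056


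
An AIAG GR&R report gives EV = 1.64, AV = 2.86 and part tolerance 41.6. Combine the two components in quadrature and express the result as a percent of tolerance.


GRR = sqrt(EV^2 + AV^2) = sqrt(1.64^2 + 2.86^2) = 3.296847
%GRR = GRR / tol * 100 = 3.296847 / 41.6 * 100
%GRR = 7.9251

7.9251


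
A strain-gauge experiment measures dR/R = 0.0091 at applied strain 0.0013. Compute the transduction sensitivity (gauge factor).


GF = (dR/R) / epsilon
= 0.0091 / 0.0013
= 7.0000

7.0000


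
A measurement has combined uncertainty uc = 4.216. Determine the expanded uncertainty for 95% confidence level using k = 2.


U = k * uc
U = 2 * 4.216
U = 8.4320

8.4320


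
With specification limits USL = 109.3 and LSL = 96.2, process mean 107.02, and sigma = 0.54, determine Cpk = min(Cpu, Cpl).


Cpu = (USL - mean) / (3*sigma) = (109.3 - 107.02) / (3*0.54) = 1.4074
Cpl = (mean - LSL) / (3*sigma) = (107.02 - 96.2) / (3*0.54) = 6.6790
Cpk = min(Cpu, Cpl) = 1.4074

1.4074


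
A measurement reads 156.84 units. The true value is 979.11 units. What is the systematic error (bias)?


Systematic error = measured - true
= 156.84 - 979.11
= -822.2700

-822.2700


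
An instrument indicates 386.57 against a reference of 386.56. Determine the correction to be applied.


Correction = standard - reading
= 386.56 - 386.57
= -0.0100

-0.0100


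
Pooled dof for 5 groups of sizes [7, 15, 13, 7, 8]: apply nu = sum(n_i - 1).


nu = sum_i (n_i - 1)
nu = ((7 - 1) + (15 - 1) + (13 - 1) + (7 - 1) + (8 - 1))
nu = 6 + 14 + 12 + 6 + 7
nu = 45

45


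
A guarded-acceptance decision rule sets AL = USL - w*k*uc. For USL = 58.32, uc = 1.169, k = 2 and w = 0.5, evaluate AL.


U = k * uc = 2 * 1.169 = 2.338
guard band g = w * U = 0.5 * 2.338 = 1.169
AL = USL - g = 58.32 - 1.169
AL = 57.1510

57.1510


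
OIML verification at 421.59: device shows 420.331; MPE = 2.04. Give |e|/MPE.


e = indication - reference = 420.331 - 421.59 = -1.2590
|e| = 1.2590
ratio = |e| / MPE = 1.2590 / 2.04
ratio = 0.6172

0.6172


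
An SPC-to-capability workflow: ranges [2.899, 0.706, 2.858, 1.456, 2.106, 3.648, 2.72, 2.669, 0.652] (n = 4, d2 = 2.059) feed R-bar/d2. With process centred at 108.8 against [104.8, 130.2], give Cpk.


R_bar = (2.899 + 0.706 + 2.858 + 1.456 + 2.106 + 3.648 + 2.72 + 2.669 + 0.652) / 9 = 2.1904444
sigma = R_bar / d2 = 2.1904444 / 2.059 = 1.063839
Cp = (USL - LSL)/(6*sigma) = (130.2 - 104.8)/(6*1.063839) = 3.9793
Cpu = (130.2 - 108.8)/(3*1.063839) = 6.7053
Cpl = (108.8 - 104.8)/(3*1.063839) = 1.2533
Cpk = min(Cpu, Cpl) = 1.2533

1.2533


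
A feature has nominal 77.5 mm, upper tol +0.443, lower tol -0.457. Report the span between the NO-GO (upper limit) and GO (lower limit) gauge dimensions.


GO = nominal - lower_tol (smallest hole = maximum material condition)
GO = 77.5 - 0.457 = 77.043
NO-GO = nominal + upper_tol (largest hole = least material condition)
NO-GO = 77.5 + 0.443 = 77.943
spread = NO-GO - GO = 77.943 - 77.043 = 0.9000

0.9000


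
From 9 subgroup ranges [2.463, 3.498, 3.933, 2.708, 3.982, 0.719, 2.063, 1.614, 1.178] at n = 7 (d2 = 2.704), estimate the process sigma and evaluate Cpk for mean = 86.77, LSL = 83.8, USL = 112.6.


R_bar = (2.463 + 3.498 + 3.933 + 2.708 + 3.982 + 0.719 + 2.063 + 1.614 + 1.178) / 9 = 2.462
sigma = R_bar / d2 = 2.462 / 2.704 = 0.91050296
Cp = (USL - LSL)/(6*sigma) = (112.6 - 83.8)/(6*0.91050296) = 5.2718
Cpu = (112.6 - 86.77)/(3*0.91050296) = 9.4563
Cpl = (86.77 - 83.8)/(3*0.91050296) = 1.0873
Cpk = min(Cpu, Cpl) = 1.0873

1.0873


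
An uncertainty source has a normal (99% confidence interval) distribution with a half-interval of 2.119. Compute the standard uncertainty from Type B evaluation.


u_B = half_width / 2.576
u_B = 2.119 / 2.576
u_B = 0.8226

0.8226


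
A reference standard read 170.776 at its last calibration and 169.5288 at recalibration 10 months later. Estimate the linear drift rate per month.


rate = (v2 - v1) / months
= (169.5288 - 170.776) / 10
= -1.2472 / 10
= -0.1247

-0.1247


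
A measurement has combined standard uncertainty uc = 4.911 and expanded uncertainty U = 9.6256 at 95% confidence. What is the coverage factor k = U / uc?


k = U / uc
k = 9.6256 / 4.911
k = 1.96

1.96


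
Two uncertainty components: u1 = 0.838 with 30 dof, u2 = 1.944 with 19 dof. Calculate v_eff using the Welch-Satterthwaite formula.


uc = sqrt(u1^2 + u2^2) = sqrt(0.838^2 + 1.944^2) = 2.116927
v_eff = uc^4 / (u1^4/v1 + u2^4/v2)
= 2.116927^4 / (0.838^4/30 + 1.944^4/19)
= 20.082766 / 0.76811553
v_eff = 26.1455

26.1455


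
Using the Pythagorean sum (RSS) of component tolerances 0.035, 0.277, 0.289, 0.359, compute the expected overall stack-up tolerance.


RSS = sqrt(0.035^2 + 0.277^2 + 0.289^2 + 0.359^2)
= sqrt(0.290356)
= 0.5388

0.5388


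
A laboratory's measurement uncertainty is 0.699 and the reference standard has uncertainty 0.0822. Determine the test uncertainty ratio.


TUR = u_lab / u_ref
= 0.699 / 0.0822
= 8.5036

8.5036


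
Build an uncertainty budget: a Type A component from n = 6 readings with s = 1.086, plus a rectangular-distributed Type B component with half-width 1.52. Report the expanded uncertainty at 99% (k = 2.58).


u_A = s / sqrt(n) = 1.086 / sqrt(6) = 0.44335764
u_B = half_width / sqrt(3) = 1.52 / sqrt(3) = 0.87757241
uc = sqrt(u_A^2 + u_B^2) = sqrt(0.44335764^2 + 0.87757241^2) = 0.98320869
U = k * uc = 2.58 * 0.98320869
U = 2.5367

2.5367


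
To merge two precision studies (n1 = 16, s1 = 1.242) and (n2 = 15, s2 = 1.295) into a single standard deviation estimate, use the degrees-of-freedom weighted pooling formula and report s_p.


s_p = sqrt(((n1-1)*s1^2 + (n2-1)*s2^2) / (n1+n2-2))
numerator = (16-1)*1.242^2 + (15-1)*1.295^2 = 23.13846 + 23.47835 = 46.61681
denominator = 16 + 15 - 2 = 29
s_p^2 = 46.61681 / 29 = 1.6074762
s_p = sqrt(1.6074762) = 1.2679

1.2679


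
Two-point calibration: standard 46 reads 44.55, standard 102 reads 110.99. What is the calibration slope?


slope = (y2 - y1) / (x2 - x1)
= (110.99 - 44.55) / (102 - 46)
= 66.4400 / 56
= 1.1864

1.1864


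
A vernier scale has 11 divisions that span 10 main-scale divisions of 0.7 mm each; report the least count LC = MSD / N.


LC = MSD / n_div
= 0.7 / 11
= 0.0636

0.0636


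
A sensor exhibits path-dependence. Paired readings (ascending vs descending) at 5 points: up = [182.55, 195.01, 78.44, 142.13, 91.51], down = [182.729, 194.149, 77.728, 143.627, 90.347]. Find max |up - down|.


|182.55 - 182.729| = 0.1790
|195.01 - 194.149| = 0.8610
|78.44 - 77.728| = 0.7120
|142.13 - 143.627| = 1.4970
|91.51 - 90.347| = 1.1630
hysteresis = max(diffs) = 1.4970

1.4970


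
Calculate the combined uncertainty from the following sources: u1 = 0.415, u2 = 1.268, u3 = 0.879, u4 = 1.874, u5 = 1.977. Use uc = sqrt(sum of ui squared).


uc = sqrt(0.415^2 + 1.268^2 + 0.879^2 + 1.874^2 + 1.977^2)
uc = sqrt(9.973095)
uc = 3.1580

3.1580


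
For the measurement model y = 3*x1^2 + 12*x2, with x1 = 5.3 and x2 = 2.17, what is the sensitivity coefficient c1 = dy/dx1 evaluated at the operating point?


y = 3*x1^2 + 12*x2
dy/dx1 = 2*3*x1
Evaluate at x1 = 5.3: c1 = 6 * 5.3
c1 = 31.8000

31.8000


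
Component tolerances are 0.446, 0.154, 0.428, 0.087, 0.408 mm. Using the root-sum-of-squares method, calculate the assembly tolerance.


RSS = sqrt(0.446^2 + 0.154^2 + 0.428^2 + 0.087^2 + 0.408^2)
= sqrt(0.579849)
= 0.7615

0.7615


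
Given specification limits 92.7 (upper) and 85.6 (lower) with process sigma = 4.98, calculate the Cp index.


Cp = (USL - LSL) / (6 * sigma)
= (92.7 - 85.6) / (6 * 4.98)
= 7.1000 / 29.8800
= 0.2376

0.2376


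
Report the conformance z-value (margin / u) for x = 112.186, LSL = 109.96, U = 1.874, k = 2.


u = U / k = 1.874 / 2 = 0.937
margin = |LSL - x| = |109.96 - 112.186| = 2.226
z = margin / u = 2.226 / 0.937
z = 2.3757

2.3757


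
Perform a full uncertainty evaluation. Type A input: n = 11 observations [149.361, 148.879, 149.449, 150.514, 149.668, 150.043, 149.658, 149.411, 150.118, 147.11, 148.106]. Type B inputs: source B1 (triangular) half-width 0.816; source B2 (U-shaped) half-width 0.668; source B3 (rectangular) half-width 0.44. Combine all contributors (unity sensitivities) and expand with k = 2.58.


mean = (149.361 + 148.879 + 149.449 + 150.514 + 149.668 + 150.043 + 149.658 + 149.411 + 150.118 + 147.11 + 148.106) / 11 = 149.3015455
s = sqrt(sum((x - mean)^2)/(n-1)) = 0.96931681
u_A = s / sqrt(n) = 0.96931681 / sqrt(11) = 0.29226001
u_B1 = 0.816 / sqrt(6) = 0.33313061
u_B2 = 0.668 / sqrt(2) = 0.47234733
u_B3 = 0.44 / sqrt(3) = 0.25403412
uc = sqrt(0.29226001^2 + 0.33313061^2 + 0.47234733^2 + 0.25403412^2) = 0.69572786
U = k * uc = 2.58 * 0.69572786
U = 1.7950

1.7950


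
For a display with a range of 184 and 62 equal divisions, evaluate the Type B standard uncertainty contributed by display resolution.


resolution = range / divisions
resolution = 184 / 62 = 2.9677419
u_res = resolution / (2*sqrt(3))
u_res = 2.9677419 / 3.4641016
u_res = 0.8567

0.8567


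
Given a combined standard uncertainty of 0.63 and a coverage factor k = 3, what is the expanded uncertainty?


U = k * uc
U = 3 * 0.63
U = 1.8900

1.8900


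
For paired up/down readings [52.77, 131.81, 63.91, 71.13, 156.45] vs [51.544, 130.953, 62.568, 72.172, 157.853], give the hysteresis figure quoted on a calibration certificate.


|52.77 - 51.544| = 1.2260
|131.81 - 130.953| = 0.8570
|63.91 - 62.568| = 1.3420
|71.13 - 72.172| = 1.0420
|156.45 - 157.853| = 1.4030
hysteresis = max(diffs) = 1.4030

1.4030


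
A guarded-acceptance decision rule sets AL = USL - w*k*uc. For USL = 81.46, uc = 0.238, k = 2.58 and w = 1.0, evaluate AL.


U = k * uc = 2.58 * 0.238 = 0.61404
guard band g = w * U = 1.0 * 0.61404 = 0.61404
AL = USL - g = 81.46 - 0.61404
AL = 80.8460

80.8460


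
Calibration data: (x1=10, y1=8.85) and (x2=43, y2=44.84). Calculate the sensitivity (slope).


slope = (y2 - y1) / (x2 - x1)
= (44.84 - 8.85) / (43 - 10)
= 35.9900 / 33
= 1.0906

1.0906


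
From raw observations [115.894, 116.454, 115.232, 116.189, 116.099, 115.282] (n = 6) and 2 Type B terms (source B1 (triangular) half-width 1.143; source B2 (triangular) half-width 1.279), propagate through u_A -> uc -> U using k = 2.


mean = (115.894 + 116.454 + 115.232 + 116.189 + 116.099 + 115.282) / 6 = 115.8583333
s = sqrt(sum((x - mean)^2)/(n-1)) = 0.49956087
u_A = s / sqrt(n) = 0.49956087 / sqrt(6) = 0.20394487
u_B1 = 1.143 / sqrt(6) = 0.4666278
u_B2 = 1.279 / sqrt(6) = 0.52214956
uc = sqrt(0.20394487^2 + 0.4666278^2 + 0.52214956^2) = 0.72936628
U = k * uc = 2 * 0.72936628
U = 1.4587

1.4587


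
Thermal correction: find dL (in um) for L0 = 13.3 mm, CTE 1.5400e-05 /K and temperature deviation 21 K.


dL = L * alpha * dT
= 13.3 * 1.5400e-05 * 21
= 0.0043012 mm
dL_um = 0.0043012 * 1000 = 4.3012 um

4.3012


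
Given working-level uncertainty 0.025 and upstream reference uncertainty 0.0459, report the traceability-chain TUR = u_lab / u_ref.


TUR = u_lab / u_ref
= 0.025 / 0.0459
= 0.5447

0.5447


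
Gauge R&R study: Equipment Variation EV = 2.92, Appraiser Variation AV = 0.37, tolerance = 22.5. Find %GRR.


GRR = sqrt(EV^2 + AV^2) = sqrt(2.92^2 + 0.37^2) = 2.9433484
%GRR = GRR / tol * 100 = 2.9433484 / 22.5 * 100
%GRR = 13.0815

13.0815


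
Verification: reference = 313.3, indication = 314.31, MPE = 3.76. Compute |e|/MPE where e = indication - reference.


e = indication - reference = 314.31 - 313.3 = 1.0100
|e| = 1.0100
ratio = |e| / MPE = 1.0100 / 3.76
ratio = 0.2686

0.2686


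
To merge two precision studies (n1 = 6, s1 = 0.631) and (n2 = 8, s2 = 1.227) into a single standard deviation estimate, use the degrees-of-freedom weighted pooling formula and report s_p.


s_p = sqrt(((n1-1)*s1^2 + (n2-1)*s2^2) / (n1+n2-2))
numerator = (6-1)*0.631^2 + (8-1)*1.227^2 = 1.990805 + 10.538703 = 12.529508
denominator = 6 + 8 - 2 = 12
s_p^2 = 12.529508 / 12 = 1.0441257
s_p = sqrt(1.0441257) = 1.0218

1.0218


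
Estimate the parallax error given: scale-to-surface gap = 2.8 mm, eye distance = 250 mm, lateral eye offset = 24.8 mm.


error = h * offset / d
= 2.8 * 24.8 / 250
= 0.2778

0.2778


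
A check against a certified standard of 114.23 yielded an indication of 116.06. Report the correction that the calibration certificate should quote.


Correction = standard - reading
= 114.23 - 116.06
= -1.8300

-1.8300


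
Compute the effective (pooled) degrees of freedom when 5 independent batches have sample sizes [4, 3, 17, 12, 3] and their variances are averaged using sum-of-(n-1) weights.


nu = sum_i (n_i - 1)
nu = ((4 - 1) + (3 - 1) + (17 - 1) + (12 - 1) + (3 - 1))
nu = 3 + 2 + 16 + 11 + 2
nu = 34

34


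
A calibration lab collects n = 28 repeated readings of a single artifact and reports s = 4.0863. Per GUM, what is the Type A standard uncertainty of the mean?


u_A = s / sqrt(n)
u_A = 4.0863 / sqrt(28)
u_A = 4.0863 / 5.2915026
u_A = 0.7722

0.7722


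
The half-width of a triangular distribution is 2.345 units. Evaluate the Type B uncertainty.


u_B = half_width / sqrt(6)
u_B = 2.345 / 2.4494897
u_B = 0.9573

0.9573


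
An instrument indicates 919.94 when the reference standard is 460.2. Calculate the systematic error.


Systematic error = measured - true
= 919.94 - 460.2
= 459.7400

459.7400


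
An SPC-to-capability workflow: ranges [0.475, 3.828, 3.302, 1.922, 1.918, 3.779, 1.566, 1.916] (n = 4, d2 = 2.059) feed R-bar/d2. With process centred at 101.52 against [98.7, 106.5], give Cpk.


R_bar = (0.475 + 3.828 + 3.302 + 1.922 + 1.918 + 3.779 + 1.566 + 1.916) / 8 = 2.33825
sigma = R_bar / d2 = 2.33825 / 2.059 = 1.1356241
Cp = (USL - LSL)/(6*sigma) = (106.5 - 98.7)/(6*1.1356241) = 1.1447
Cpu = (106.5 - 101.52)/(3*1.1356241) = 1.4618
Cpl = (101.52 - 98.7)/(3*1.1356241) = 0.8277
Cpk = min(Cpu, Cpl) = 0.8277

0.8277


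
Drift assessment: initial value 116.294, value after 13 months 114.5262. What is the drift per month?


rate = (v2 - v1) / months
= (114.5262 - 116.294) / 13
= -1.7678 / 13
= -0.1360

-0.1360


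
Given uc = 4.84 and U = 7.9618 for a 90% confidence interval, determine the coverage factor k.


k = U / uc
k = 7.9618 / 4.84
k = 1.645

1.645


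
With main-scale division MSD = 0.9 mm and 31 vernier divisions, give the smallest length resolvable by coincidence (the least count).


LC = MSD / n_div
= 0.9 / 31
= 0.0290

0.0290


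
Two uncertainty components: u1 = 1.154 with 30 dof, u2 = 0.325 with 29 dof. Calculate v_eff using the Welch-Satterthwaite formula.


uc = sqrt(u1^2 + u2^2) = sqrt(1.154^2 + 0.325^2) = 1.1988916
v_eff = uc^4 / (u1^4/v1 + u2^4/v2)
= 1.1988916^4 / (1.154^4/30 + 0.325^4/29)
= 2.0659493 / 0.059500295
v_eff = 34.7217

34.7217


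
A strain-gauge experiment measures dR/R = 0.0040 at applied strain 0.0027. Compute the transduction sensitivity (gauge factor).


GF = (dR/R) / epsilon
= 0.0040 / 0.0027
= 1.4815

1.4815


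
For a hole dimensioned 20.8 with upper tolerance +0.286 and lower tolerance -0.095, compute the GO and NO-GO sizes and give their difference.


GO = nominal - lower_tol (smallest hole = maximum material condition)
GO = 20.8 - 0.095 = 20.705
NO-GO = nominal + upper_tol (largest hole = least material condition)
NO-GO = 20.8 + 0.286 = 21.086
spread = NO-GO - GO = 21.086 - 20.705 = 0.3810

0.3810
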